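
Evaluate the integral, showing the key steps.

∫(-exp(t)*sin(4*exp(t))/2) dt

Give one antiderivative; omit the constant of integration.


Step 1. Substitute u = exp(t), turning ∫(-exp(t)*sin(4*exp(t))/2) dt into ∫(-sin(4*u)/2) du: now ∫(-sin(4*u)/2) du.
Step 2. Evaluate the standard form: now cos(4*u)/8.
Step 3. Substitute back u = exp(t): now cos(4*exp(t))/8.
Answer: cos(4*exp(t))/8.


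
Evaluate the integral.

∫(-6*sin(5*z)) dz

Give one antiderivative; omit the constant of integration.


Answer: 6*cos(5*z)/5.


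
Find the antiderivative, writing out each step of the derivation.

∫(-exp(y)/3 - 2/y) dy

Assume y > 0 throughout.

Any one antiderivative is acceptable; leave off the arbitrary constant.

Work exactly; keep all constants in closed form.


Step 1. Rewrite: now ∫(-2/y) dy + ∫(-exp(y)/3) dy.
Step 2. Evaluate the standard form [assuming y > 0]: now -2*log(y) + ∫(-exp(y)/3) dy.
Step 3. Evaluate the standard form: now -exp(y)/3 - 2*log(y).
Answer: -exp(y)/3 - 2*log(y).


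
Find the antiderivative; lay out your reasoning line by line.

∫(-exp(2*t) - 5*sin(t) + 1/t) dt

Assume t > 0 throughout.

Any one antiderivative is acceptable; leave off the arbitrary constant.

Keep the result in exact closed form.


Step 1. Rewrite: now ∫(1/t) dt + ∫(-exp(2*t)) dt + ∫(-5*sin(t)) dt.
Step 2. Evaluate the standard form [assuming t > 0]: now log(t) + ∫(-exp(2*t)) dt + ∫(-5*sin(t)) dt.
Step 3. Evaluate the standard form: now -exp(2*t)/2 + log(t) + ∫(-5*sin(t)) dt.
Step 4. Evaluate the standard form: now -exp(2*t)/2 + log(t) + 5*cos(t).
Answer: -exp(2*t)/2 + log(t) + 5*cos(t).


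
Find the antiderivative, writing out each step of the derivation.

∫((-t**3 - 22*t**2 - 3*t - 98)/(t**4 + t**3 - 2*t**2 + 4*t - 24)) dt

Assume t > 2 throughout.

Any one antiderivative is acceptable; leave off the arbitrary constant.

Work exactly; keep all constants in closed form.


Step 1. Decompose ∫((-t**3 - 22*t**2 - 3*t - 98)/(t**4 + t**3 - 2*t**2 + 4*t - 24)) dt by partial fractions, (-t**3 - 22*t**2 - 3*t - 98)/(t**4 + t**3 - 2*t**2 + 4*t - 24) = 1/(t**2 + 4) + 4/(t + 3) - 5/(t - 2): now ∫(-5/(t - 2)) dt + ∫(4/(t + 3)) dt + ∫(1/(t**2 + 4)) dt.
Step 2. Evaluate the standard form [assuming t > -3]: now 4*log(t + 3) + ∫(-5/(t - 2)) dt + ∫(1/(t**2 + 4)) dt.
Step 3. Evaluate the standard form [assuming t > 2]: now -5*log(t - 2) + 4*log(t + 3) + ∫(1/(t**2 + 4)) dt.
Step 4. Evaluate the standard form: now -5*log(t - 2) + 4*log(t + 3) + atan(t/2)/2.
Answer: -5*log(t - 2) + 4*log(t + 3) + atan(t/2)/2.


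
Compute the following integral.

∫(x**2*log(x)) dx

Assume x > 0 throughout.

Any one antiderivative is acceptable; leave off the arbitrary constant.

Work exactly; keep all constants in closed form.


Answer: x**3*log(x)/3 - x**3/9.


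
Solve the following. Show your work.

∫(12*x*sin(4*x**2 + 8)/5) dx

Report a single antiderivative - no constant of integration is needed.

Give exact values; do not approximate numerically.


Step 1. Substitute u = x**2 + 2, turning ∫(12*x*sin(4*x**2 + 8)/5) dx into ∫(6*sin(4*u)/5) du: now ∫(6*sin(4*u)/5) du.
Step 2. Evaluate the standard form: now -3*cos(4*u)/10.
Step 3. Substitute back u = x**2 + 2: now -3*cos(4*x**2 + 8)/10.
Answer: -3*cos(4*x**2 + 8)/10.


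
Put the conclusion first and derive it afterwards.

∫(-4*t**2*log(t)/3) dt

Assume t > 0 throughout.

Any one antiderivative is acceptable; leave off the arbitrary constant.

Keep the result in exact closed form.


The answer is -4*t**3*log(t)/9 + 4*t**3/27.
Step 1. Integrate ∫(-4*t**2*log(t)/3) dt by parts with u = log(t), dv = (-4*t**2/3) dt, so v = -4*t**3/9 [assuming t > 0]: now -4*t**3*log(t)/9 + ∫(4*t**2/9) dt.
Step 2. Evaluate the standard form: now -4*t**3*log(t)/9 + 4*t**3/27.
Answer: -4*t**3*log(t)/9 + 4*t**3/27.


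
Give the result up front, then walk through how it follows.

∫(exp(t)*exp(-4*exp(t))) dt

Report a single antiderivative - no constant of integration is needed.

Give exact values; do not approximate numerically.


The answer is -exp(-4*exp(t))/4.
Step 1. Substitute u = exp(t), turning ∫(exp(t)*exp(-4*exp(t))) dt into ∫(exp(-4*u)) du: now ∫(exp(-4*u)) du.
Step 2. Evaluate the standard form: now -exp(-4*u)/4.
Step 3. Substitute back u = exp(t): now -exp(-4*exp(t))/4.
Answer: -exp(-4*exp(t))/4.


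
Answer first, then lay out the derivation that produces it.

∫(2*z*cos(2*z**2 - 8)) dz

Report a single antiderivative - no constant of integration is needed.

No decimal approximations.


The answer is sin(2*z**2 - 8)/2.
Step 1. Substitute u = z**2 - 4, turning ∫(2*z*cos(2*z**2 - 8)) dz into ∫(cos(2*u)) du: now ∫(cos(2*u)) du.
Step 2. Evaluate the standard form: now sin(2*u)/2.
Step 3. Substitute back u = z**2 - 4: now sin(2*z**2 - 8)/2.
Answer: sin(2*z**2 - 8)/2.


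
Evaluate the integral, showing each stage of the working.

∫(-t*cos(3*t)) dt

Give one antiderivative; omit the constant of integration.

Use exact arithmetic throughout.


Step 1. Integrate ∫(-t*cos(3*t)) dt by parts with u = t, dv = (-cos(3*t)) dt, so v = -sin(3*t)/3: now -t*sin(3*t)/3 + ∫(sin(3*t)/3) dt.
Step 2. Evaluate the standard form: now -t*sin(3*t)/3 - cos(3*t)/9.
Answer: -t*sin(3*t)/3 - cos(3*t)/9.


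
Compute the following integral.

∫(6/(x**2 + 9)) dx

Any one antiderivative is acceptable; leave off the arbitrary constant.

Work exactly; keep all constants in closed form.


Answer: 2*atan(x/3).


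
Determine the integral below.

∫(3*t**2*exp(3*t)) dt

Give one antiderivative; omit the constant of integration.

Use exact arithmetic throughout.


Answer: t**2*exp(3*t) - 2*t*exp(3*t)/3 + 2*exp(3*t)/9.


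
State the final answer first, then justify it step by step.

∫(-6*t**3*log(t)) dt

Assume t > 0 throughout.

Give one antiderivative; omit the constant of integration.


The answer is -3*t**4*log(t)/2 + 3*t**4/8.
Step 1. Integrate ∫(-6*t**3*log(t)) dt by parts with u = log(t), dv = (-6*t**3) dt, so v = -3*t**4/2 [assuming t > 0]: now -3*t**4*log(t)/2 + ∫(3*t**3/2) dt.
Step 2. Evaluate the standard form: now -3*t**4*log(t)/2 + 3*t**4/8.
Answer: -3*t**4*log(t)/2 + 3*t**4/8.


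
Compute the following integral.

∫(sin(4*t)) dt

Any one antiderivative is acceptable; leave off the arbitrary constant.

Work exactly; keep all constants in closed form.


Answer: -cos(4*t)/4.


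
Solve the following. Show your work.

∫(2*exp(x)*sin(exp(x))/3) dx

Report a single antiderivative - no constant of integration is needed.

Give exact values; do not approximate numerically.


Step 1. Substitute u = exp(x), turning ∫(2*exp(x)*sin(exp(x))/3) dx into ∫(2*sin(u)/3) du: now ∫(2*sin(u)/3) du.
Step 2. Evaluate the standard form: now -2*cos(u)/3.
Step 3. Substitute back u = exp(x): now -2*cos(exp(x))/3.
Answer: -2*cos(exp(x))/3.


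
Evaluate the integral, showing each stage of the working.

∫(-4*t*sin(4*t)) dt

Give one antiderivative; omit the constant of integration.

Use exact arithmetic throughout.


Step 1. Integrate ∫(-4*t*sin(4*t)) dt by parts with u = t, dv = (-4*sin(4*t)) dt, so v = cos(4*t): now t*cos(4*t) + ∫(-cos(4*t)) dt.
Step 2. Evaluate the standard form: now t*cos(4*t) - sin(4*t)/4.
Answer: t*cos(4*t) - sin(4*t)/4.


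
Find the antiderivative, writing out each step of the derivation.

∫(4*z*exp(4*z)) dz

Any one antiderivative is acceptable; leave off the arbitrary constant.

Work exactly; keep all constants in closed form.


Step 1. Integrate ∫(4*z*exp(4*z)) dz by parts with u = z, dv = (4*exp(4*z)) dz, so v = exp(4*z): now z*exp(4*z) + ∫(-exp(4*z)) dz.
Step 2. Evaluate the standard form: now z*exp(4*z) - exp(4*z)/4.
Answer: z*exp(4*z) - exp(4*z)/4.


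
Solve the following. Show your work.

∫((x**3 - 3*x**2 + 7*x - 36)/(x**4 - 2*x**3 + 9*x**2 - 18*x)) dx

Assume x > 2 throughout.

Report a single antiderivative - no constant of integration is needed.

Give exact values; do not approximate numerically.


Step 1. Decompose ∫((x**3 - 3*x**2 + 7*x - 36)/(x**4 - 2*x**3 + 9*x**2 - 18*x)) dx by partial fractions, (x**3 - 3*x**2 + 7*x - 36)/(x**4 - 2*x**3 + 9*x**2 - 18*x) = 1/(x**2 + 9) - 1/(x - 2) + 2/x: now ∫(2/x) dx + ∫(-1/(x - 2)) dx + ∫(1/(x**2 + 9)) dx.
Step 2. Evaluate the standard form [assuming x > 2]: now -log(x - 2) + ∫(2/x) dx + ∫(1/(x**2 + 9)) dx.
Step 3. Evaluate the standard form [assuming x > 0]: now 2*log(x) - log(x - 2) + ∫(1/(x**2 + 9)) dx.
Step 4. Evaluate the standard form: now 2*log(x) - log(x - 2) + atan(x/3)/3.
Answer: 2*log(x) - log(x - 2) + atan(x/3)/3.


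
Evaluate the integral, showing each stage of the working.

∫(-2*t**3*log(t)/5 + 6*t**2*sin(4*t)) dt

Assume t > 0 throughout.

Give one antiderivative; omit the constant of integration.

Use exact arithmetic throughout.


Step 1. Rewrite: now ∫(6*t**2*sin(4*t)) dt + ∫(-2*t**3*log(t)/5) dt.
Step 2. Integrate ∫(6*t**2*sin(4*t)) dt by parts with u = t**2, dv = (6*sin(4*t)) dt, so v = -3*cos(4*t)/2: now -3*t**2*cos(4*t)/2 + ∫(3*t*cos(4*t)) dt + ∫(-2*t**3*log(t)/5) dt.
Step 3. Integrate ∫(3*t*cos(4*t)) dt by parts with u = t, dv = (3*cos(4*t)) dt, so v = 3*sin(4*t)/4: now -3*t**2*cos(4*t)/2 + 3*t*sin(4*t)/4 + ∫(-2*t**3*log(t)/5) dt + ∫(-3*sin(4*t)/4) dt.
Step 4. Evaluate the standard form: now -3*t**2*cos(4*t)/2 + 3*t*sin(4*t)/4 + 3*cos(4*t)/16 + ∫(-2*t**3*log(t)/5) dt.
Step 5. Integrate ∫(-2*t**3*log(t)/5) dt by parts with u = log(t), dv = (-2*t**3/5) dt, so v = -t**4/10 [assuming t > 0]: now -t**4*log(t)/10 - 3*t**2*cos(4*t)/2 + 3*t*sin(4*t)/4 + 3*cos(4*t)/16 + ∫(t**3/10) dt.
Step 6. Evaluate the standard form: now -t**4*log(t)/10 + t**4/40 - 3*t**2*cos(4*t)/2 + 3*t*sin(4*t)/4 + 3*cos(4*t)/16.
Answer: -t**4*log(t)/10 + t**4/40 - 3*t**2*cos(4*t)/2 + 3*t*sin(4*t)/4 + 3*cos(4*t)/16.


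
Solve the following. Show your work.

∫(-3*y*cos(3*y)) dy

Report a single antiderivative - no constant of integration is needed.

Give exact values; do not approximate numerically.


Step 1. Integrate ∫(-3*y*cos(3*y)) dy by parts with u = y, dv = (-3*cos(3*y)) dy, so v = -sin(3*y): now -y*sin(3*y) + ∫(sin(3*y)) dy.
Step 2. Evaluate the standard form: now -y*sin(3*y) - cos(3*y)/3.
Answer: -y*sin(3*y) - cos(3*y)/3.


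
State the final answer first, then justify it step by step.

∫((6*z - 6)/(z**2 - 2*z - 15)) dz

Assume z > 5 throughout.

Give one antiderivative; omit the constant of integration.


The answer is 3*log(z - 5) + 3*log(z + 3).
Step 1. Decompose ∫((6*z - 6)/(z**2 - 2*z - 15)) dz by partial fractions, (6*z - 6)/(z**2 - 2*z - 15) = 3/(z + 3) + 3/(z - 5): now ∫(3/(z - 5)) dz + ∫(3/(z + 3)) dz.
Step 2. Evaluate the standard form [assuming z > 5]: now 3*log(z - 5) + ∫(3/(z + 3)) dz.
Step 3. Evaluate the standard form [assuming z > -3]: now 3*log(z - 5) + 3*log(z + 3).
Answer: 3*log(z - 5) + 3*log(z + 3).


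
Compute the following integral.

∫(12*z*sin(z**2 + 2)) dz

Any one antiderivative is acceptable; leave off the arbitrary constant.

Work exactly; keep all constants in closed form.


Answer: -6*cos(z**2 + 2).


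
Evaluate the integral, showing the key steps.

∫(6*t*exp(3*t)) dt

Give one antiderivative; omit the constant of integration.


Step 1. Integrate ∫(6*t*exp(3*t)) dt by parts with u = t, dv = (6*exp(3*t)) dt, so v = 2*exp(3*t): now 2*t*exp(3*t) + ∫(-2*exp(3*t)) dt.
Step 2. Evaluate the standard form: now 2*t*exp(3*t) - 2*exp(3*t)/3.
Answer: 2*t*exp(3*t) - 2*exp(3*t)/3.


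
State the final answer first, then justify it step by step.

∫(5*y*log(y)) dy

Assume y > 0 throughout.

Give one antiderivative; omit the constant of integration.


The answer is 5*y**2*log(y)/2 - 5*y**2/4.
Step 1. Integrate ∫(5*y*log(y)) dy by parts with u = log(y), dv = (5*y) dy, so v = 5*y**2/2 [assuming y > 0]: now 5*y**2*log(y)/2 + ∫(-5*y/2) dy.
Step 2. Evaluate the standard form: now 5*y**2*log(y)/2 - 5*y**2/4.
Answer: 5*y**2*log(y)/2 - 5*y**2/4.


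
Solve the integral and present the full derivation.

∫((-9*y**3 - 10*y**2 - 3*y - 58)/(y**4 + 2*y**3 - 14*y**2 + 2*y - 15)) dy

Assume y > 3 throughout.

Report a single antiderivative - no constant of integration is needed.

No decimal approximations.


Step 1. Decompose ∫((-9*y**3 - 10*y**2 - 3*y - 58)/(y**4 + 2*y**3 - 14*y**2 + 2*y - 15)) dy by partial fractions, (-9*y**3 - 10*y**2 - 3*y - 58)/(y**4 + 2*y**3 - 14*y**2 + 2*y - 15) = 3/(y**2 + 1) - 4/(y + 5) - 5/(y - 3): now ∫(-5/(y - 3)) dy + ∫(-4/(y + 5)) dy + ∫(3/(y**2 + 1)) dy.
Step 2. Evaluate the standard form [assuming y > 3]: now -5*log(y - 3) + ∫(-4/(y + 5)) dy + ∫(3/(y**2 + 1)) dy.
Step 3. Evaluate the standard form [assuming y > -5]: now -5*log(y - 3) - 4*log(y + 5) + ∫(3/(y**2 + 1)) dy.
Step 4. Evaluate the standard form: now -5*log(y - 3) - 4*log(y + 5) + 3*atan(y).
Answer: -5*log(y - 3) - 4*log(y + 5) + 3*atan(y).


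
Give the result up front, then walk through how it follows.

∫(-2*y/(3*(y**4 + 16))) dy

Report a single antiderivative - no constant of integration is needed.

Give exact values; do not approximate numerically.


The answer is -atan(y**2/4)/12.
Step 1. Substitute u = y**2, turning ∫(-2*y/(3*(y**4 + 16))) dy into ∫(-1/(3*(u**2 + 16))) du: now ∫(-1/(3*(u**2 + 16))) du.
Step 2. Evaluate the standard form: now -atan(u/4)/12.
Step 3. Substitute back u = y**2: now -atan(y**2/4)/12.
Answer: -atan(y**2/4)/12.


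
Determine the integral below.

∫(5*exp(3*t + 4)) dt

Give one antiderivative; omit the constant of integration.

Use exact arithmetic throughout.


Answer: 5*exp(3*t + 4)/3.


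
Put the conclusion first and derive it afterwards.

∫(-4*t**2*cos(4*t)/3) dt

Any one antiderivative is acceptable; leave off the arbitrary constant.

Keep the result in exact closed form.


The answer is -t**2*sin(4*t)/3 - t*cos(4*t)/6 + sin(4*t)/24.
Step 1. Integrate ∫(-4*t**2*cos(4*t)/3) dt by parts with u = t**2, dv = (-4*cos(4*t)/3) dt, so v = -sin(4*t)/3: now -t**2*sin(4*t)/3 + ∫(2*t*sin(4*t)/3) dt.
Step 2. Integrate ∫(2*t*sin(4*t)/3) dt by parts with u = t, dv = (2*sin(4*t)/3) dt, so v = -cos(4*t)/6: now -t**2*sin(4*t)/3 - t*cos(4*t)/6 + ∫(cos(4*t)/6) dt.
Step 3. Evaluate the standard form: now -t**2*sin(4*t)/3 - t*cos(4*t)/6 + sin(4*t)/24.
Answer: -t**2*sin(4*t)/3 - t*cos(4*t)/6 + sin(4*t)/24.


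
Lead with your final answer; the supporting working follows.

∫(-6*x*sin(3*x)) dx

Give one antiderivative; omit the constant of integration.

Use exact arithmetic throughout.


The answer is 2*x*cos(3*x) - 2*sin(3*x)/3.
Step 1. Integrate ∫(-6*x*sin(3*x)) dx by parts with u = x, dv = (-6*sin(3*x)) dx, so v = 2*cos(3*x): now 2*x*cos(3*x) + ∫(-2*cos(3*x)) dx.
Step 2. Evaluate the standard form: now 2*x*cos(3*x) - 2*sin(3*x)/3.
Answer: 2*x*cos(3*x) - 2*sin(3*x)/3.


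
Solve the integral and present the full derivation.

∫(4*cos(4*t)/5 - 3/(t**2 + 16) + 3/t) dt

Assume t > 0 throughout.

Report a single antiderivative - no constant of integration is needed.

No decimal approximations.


Step 1. Rewrite: now ∫(3/t) dt + ∫(-3/(t**2 + 16)) dt + ∫(4*cos(4*t)/5) dt.
Step 2. Evaluate the standard form: now -3*atan(t/4)/4 + ∫(3/t) dt + ∫(4*cos(4*t)/5) dt.
Step 3. Evaluate the standard form [assuming t > 0]: now 3*log(t) - 3*atan(t/4)/4 + ∫(4*cos(4*t)/5) dt.
Step 4. Evaluate the standard form: now 3*log(t) + sin(4*t)/5 - 3*atan(t/4)/4.
Answer: 3*log(t) + sin(4*t)/5 - 3*atan(t/4)/4.


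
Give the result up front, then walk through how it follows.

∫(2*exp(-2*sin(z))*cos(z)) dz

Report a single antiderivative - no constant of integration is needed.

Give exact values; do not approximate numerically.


The answer is -exp(-2*sin(z)).
Step 1. Substitute u = sin(z), turning ∫(2*exp(-2*sin(z))*cos(z)) dz into ∫(2*exp(-2*u)) du: now ∫(2*exp(-2*u)) du.
Step 2. Evaluate the standard form: now -exp(-2*u).
Step 3. Substitute back u = sin(z): now -exp(-2*sin(z)).
Answer: -exp(-2*sin(z)).


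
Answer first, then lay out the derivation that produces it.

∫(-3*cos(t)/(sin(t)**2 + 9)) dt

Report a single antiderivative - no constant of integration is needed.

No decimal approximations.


The answer is -atan(sin(t)/3).
Step 1. Substitute u = sin(t), turning ∫(-3*cos(t)/(sin(t)**2 + 9)) dt into ∫(-3/(u**2 + 9)) du: now ∫(-3/(u**2 + 9)) du.
Step 2. Evaluate the standard form: now -atan(u/3).
Step 3. Substitute back u = sin(t): now -atan(sin(t)/3).
Answer: -atan(sin(t)/3).


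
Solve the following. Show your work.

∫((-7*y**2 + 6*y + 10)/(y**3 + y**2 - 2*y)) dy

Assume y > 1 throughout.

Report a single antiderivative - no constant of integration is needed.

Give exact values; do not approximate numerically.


Step 1. Decompose ∫((-7*y**2 + 6*y + 10)/(y**3 + y**2 - 2*y)) dy by partial fractions, (-7*y**2 + 6*y + 10)/(y**3 + y**2 - 2*y) = -5/(y + 2) + 3/(y - 1) - 5/y: now ∫(-5/y) dy + ∫(3/(y - 1)) dy + ∫(-5/(y + 2)) dy.
Step 2. Evaluate the standard form [assuming y > 0]: now -5*log(y) + ∫(3/(y - 1)) dy + ∫(-5/(y + 2)) dy.
Step 3. Evaluate the standard form [assuming y > 1]: now -5*log(y) + 3*log(y - 1) + ∫(-5/(y + 2)) dy.
Step 4. Evaluate the standard form [assuming y > -2]: now -5*log(y) + 3*log(y - 1) - 5*log(y + 2).
Answer: -5*log(y) + 3*log(y - 1) - 5*log(y + 2).


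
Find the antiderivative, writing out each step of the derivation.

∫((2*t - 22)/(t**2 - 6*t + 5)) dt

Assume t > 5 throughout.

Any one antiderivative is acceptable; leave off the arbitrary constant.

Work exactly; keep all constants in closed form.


Step 1. Decompose ∫((2*t - 22)/(t**2 - 6*t + 5)) dt by partial fractions, (2*t - 22)/(t**2 - 6*t + 5) = 5/(t - 1) - 3/(t - 5): now ∫(-3/(t - 5)) dt + ∫(5/(t - 1)) dt.
Step 2. Evaluate the standard form [assuming t > 1]: now 5*log(t - 1) + ∫(-3/(t - 5)) dt.
Step 3. Evaluate the standard form [assuming t > 5]: now -3*log(t - 5) + 5*log(t - 1).
Answer: -3*log(t - 5) + 5*log(t - 1).


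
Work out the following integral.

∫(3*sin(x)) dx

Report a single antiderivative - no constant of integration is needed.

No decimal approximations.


Answer: -3*cos(x).


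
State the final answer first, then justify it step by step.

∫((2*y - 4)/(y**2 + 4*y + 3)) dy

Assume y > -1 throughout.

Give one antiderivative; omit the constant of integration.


The answer is -3*log(y + 1) + 5*log(y + 3).
Step 1. Decompose ∫((2*y - 4)/(y**2 + 4*y + 3)) dy by partial fractions, (2*y - 4)/(y**2 + 4*y + 3) = 5/(y + 3) - 3/(y + 1): now ∫(-3/(y + 1)) dy + ∫(5/(y + 3)) dy.
Step 2. Evaluate the standard form [assuming y > -1]: now -3*log(y + 1) + ∫(5/(y + 3)) dy.
Step 3. Evaluate the standard form [assuming y > -3]: now -3*log(y + 1) + 5*log(y + 3).
Answer: -3*log(y + 1) + 5*log(y + 3).


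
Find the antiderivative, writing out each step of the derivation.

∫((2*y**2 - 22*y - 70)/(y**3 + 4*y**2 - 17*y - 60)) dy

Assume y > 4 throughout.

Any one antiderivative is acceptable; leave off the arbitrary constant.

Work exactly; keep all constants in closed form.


Step 1. Decompose ∫((2*y**2 - 22*y - 70)/(y**3 + 4*y**2 - 17*y - 60)) dy by partial fractions, (2*y**2 - 22*y - 70)/(y**3 + 4*y**2 - 17*y - 60) = 5/(y + 5) - 1/(y + 3) - 2/(y - 4): now ∫(-2/(y - 4)) dy + ∫(-1/(y + 3)) dy + ∫(5/(y + 5)) dy.
Step 2. Evaluate the standard form [assuming y > -5]: now 5*log(y + 5) + ∫(-2/(y - 4)) dy + ∫(-1/(y + 3)) dy.
Step 3. Evaluate the standard form [assuming y > -3]: now -log(y + 3) + 5*log(y + 5) + ∫(-2/(y - 4)) dy.
Step 4. Evaluate the standard form [assuming y > 4]: now -2*log(y - 4) - log(y + 3) + 5*log(y + 5).
Answer: -2*log(y - 4) - log(y + 3) + 5*log(y + 5).


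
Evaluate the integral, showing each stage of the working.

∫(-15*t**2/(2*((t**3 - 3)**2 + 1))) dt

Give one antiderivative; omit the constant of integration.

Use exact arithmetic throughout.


Step 1. Substitute u = t**3 - 3, turning ∫(-15*t**2/(2*((t**3 - 3)**2 + 1))) dt into ∫(-5/(2*(u**2 + 1))) du: now ∫(-5/(2*(u**2 + 1))) du.
Step 2. Evaluate the standard form: now -5*atan(u)/2.
Step 3. Substitute back u = t**3 - 3: now -5*atan(t**3 - 3)/2.
Answer: -5*atan(t**3 - 3)/2.


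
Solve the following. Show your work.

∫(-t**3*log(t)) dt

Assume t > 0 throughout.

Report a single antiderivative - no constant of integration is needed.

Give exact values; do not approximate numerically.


Step 1. Integrate ∫(-t**3*log(t)) dt by parts with u = log(t), dv = (-t**3) dt, so v = -t**4/4 [assuming t > 0]: now -t**4*log(t)/4 + ∫(t**3/4) dt.
Step 2. Evaluate the standard form: now -t**4*log(t)/4 + t**4/16.
Answer: -t**4*log(t)/4 + t**4/16.


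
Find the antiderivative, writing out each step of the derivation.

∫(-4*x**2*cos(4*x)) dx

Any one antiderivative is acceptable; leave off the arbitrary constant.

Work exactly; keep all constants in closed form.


Step 1. Integrate ∫(-4*x**2*cos(4*x)) dx by parts with u = x**2, dv = (-4*cos(4*x)) dx, so v = -sin(4*x): now -x**2*sin(4*x) + ∫(2*x*sin(4*x)) dx.
Step 2. Integrate ∫(2*x*sin(4*x)) dx by parts with u = x, dv = (2*sin(4*x)) dx, so v = -cos(4*x)/2: now -x**2*sin(4*x) - x*cos(4*x)/2 + ∫(cos(4*x)/2) dx.
Step 3. Evaluate the standard form: now -x**2*sin(4*x) - x*cos(4*x)/2 + sin(4*x)/8.
Answer: -x**2*sin(4*x) - x*cos(4*x)/2 + sin(4*x)/8.


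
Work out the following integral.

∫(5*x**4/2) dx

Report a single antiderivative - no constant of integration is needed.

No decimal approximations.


Answer: x**5/2.


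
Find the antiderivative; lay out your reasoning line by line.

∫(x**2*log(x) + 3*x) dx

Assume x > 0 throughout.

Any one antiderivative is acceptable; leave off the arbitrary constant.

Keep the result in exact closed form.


Step 1. Rewrite: now ∫(3*x) dx + ∫(x**2*log(x)) dx.
Step 2. Integrate ∫(x**2*log(x)) dx by parts with u = log(x), dv = (x**2) dx, so v = x**3/3 [assuming x > 0]: now x**3*log(x)/3 + ∫(3*x) dx + ∫(-x**2/3) dx.
Step 3. Evaluate the standard form: now x**3*log(x)/3 - x**3/9 + ∫(3*x) dx.
Step 4. Evaluate the standard form: now x**3*log(x)/3 - x**3/9 + 3*x**2/2.
Answer: x**3*log(x)/3 - x**3/9 + 3*x**2/2.


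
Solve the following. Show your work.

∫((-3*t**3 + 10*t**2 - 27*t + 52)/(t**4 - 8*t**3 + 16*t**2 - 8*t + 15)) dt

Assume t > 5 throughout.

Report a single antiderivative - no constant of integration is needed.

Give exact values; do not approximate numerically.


Step 1. Decompose ∫((-3*t**3 + 10*t**2 - 27*t + 52)/(t**4 - 8*t**3 + 16*t**2 - 8*t + 15)) dt by partial fractions, (-3*t**3 + 10*t**2 - 27*t + 52)/(t**4 - 8*t**3 + 16*t**2 - 8*t + 15) = 3/(t**2 + 1) + 1/(t - 3) - 4/(t - 5): now ∫(-4/(t - 5)) dt + ∫(1/(t - 3)) dt + ∫(3/(t**2 + 1)) dt.
Step 2. Evaluate the standard form [assuming t > 5]: now -4*log(t - 5) + ∫(1/(t - 3)) dt + ∫(3/(t**2 + 1)) dt.
Step 3. Evaluate the standard form [assuming t > 3]: now -4*log(t - 5) + log(t - 3) + ∫(3/(t**2 + 1)) dt.
Step 4. Evaluate the standard form: now -4*log(t - 5) + log(t - 3) + 3*atan(t).
Answer: -4*log(t - 5) + log(t - 3) + 3*atan(t).


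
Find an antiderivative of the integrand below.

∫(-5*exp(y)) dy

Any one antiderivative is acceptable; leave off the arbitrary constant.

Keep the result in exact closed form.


Answer: -5*exp(y).


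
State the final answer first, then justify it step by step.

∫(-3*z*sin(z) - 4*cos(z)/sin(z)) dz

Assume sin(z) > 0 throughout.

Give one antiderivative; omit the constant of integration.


The answer is 3*z*cos(z) - 4*log(sin(z)) - 3*sin(z).
Step 1. Rewrite: now ∫(-3*z*sin(z)) dz + ∫(-4*cos(z)/sin(z)) dz.
Step 2. Substitute u = sin(z), turning ∫(-4*cos(z)/sin(z)) dz into ∫(-4/u) du: now ∫(-4/u) du + ∫(-3*z*sin(z)) dz.
Step 3. Evaluate the standard form [assuming u > 0]: now -4*log(u) + ∫(-3*z*sin(z)) dz.
Step 4. Substitute back u = sin(z): now -4*log(sin(z)) + ∫(-3*z*sin(z)) dz.
Step 5. Integrate ∫(-3*z*sin(z)) dz by parts with u = z, dv = (-3*sin(z)) dz, so v = 3*cos(z): now 3*z*cos(z) - 4*log(sin(z)) + ∫(-3*cos(z)) dz.
Step 6. Evaluate the standard form: now 3*z*cos(z) - 4*log(sin(z)) - 3*sin(z).
Answer: 3*z*cos(z) - 4*log(sin(z)) - 3*sin(z).


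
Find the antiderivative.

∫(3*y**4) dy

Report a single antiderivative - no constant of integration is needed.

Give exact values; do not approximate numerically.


Answer: 3*y**5/5.


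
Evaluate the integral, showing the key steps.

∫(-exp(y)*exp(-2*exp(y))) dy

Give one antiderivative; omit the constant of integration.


Step 1. Substitute u = exp(y), turning ∫(-exp(y)*exp(-2*exp(y))) dy into ∫(-exp(-2*u)) du: now ∫(-exp(-2*u)) du.
Step 2. Evaluate the standard form: now exp(-2*u)/2.
Step 3. Substitute back u = exp(y): now exp(-2*exp(y))/2.
Answer: exp(-2*exp(y))/2.


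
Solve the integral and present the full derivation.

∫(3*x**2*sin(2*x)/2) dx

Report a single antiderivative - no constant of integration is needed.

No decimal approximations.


Step 1. Integrate ∫(3*x**2*sin(2*x)/2) dx by parts with u = x**2, dv = (3*sin(2*x)/2) dx, so v = -3*cos(2*x)/4: now -3*x**2*cos(2*x)/4 + ∫(3*x*cos(2*x)/2) dx.
Step 2. Integrate ∫(3*x*cos(2*x)/2) dx by parts with u = x, dv = (3*cos(2*x)/2) dx, so v = 3*sin(2*x)/4: now -3*x**2*cos(2*x)/4 + 3*x*sin(2*x)/4 + ∫(-3*sin(2*x)/4) dx.
Step 3. Evaluate the standard form: now -3*x**2*cos(2*x)/4 + 3*x*sin(2*x)/4 + 3*cos(2*x)/8.
Answer: -3*x**2*cos(2*x)/4 + 3*x*sin(2*x)/4 + 3*cos(2*x)/8.


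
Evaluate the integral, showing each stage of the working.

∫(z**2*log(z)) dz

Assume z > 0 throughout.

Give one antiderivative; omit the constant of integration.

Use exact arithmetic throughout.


Step 1. Integrate ∫(z**2*log(z)) dz by parts with u = log(z), dv = (z**2) dz, so v = z**3/3 [assuming z > 0]: now z**3*log(z)/3 + ∫(-z**2/3) dz.
Step 2. Evaluate the standard form: now z**3*log(z)/3 - z**3/9.
Answer: z**3*log(z)/3 - z**3/9.


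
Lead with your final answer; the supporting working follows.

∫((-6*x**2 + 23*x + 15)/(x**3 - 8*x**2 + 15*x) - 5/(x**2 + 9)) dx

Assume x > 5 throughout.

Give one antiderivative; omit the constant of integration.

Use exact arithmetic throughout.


The answer is log(x) - 2*log(x - 5) - 5*log(x - 3) - 5*atan(x/3)/3.
Step 1. Rewrite: now ∫((-6*x**2 + 23*x + 15)/(x**3 - 8*x**2 + 15*x)) dx + ∫(-5/(x**2 + 9)) dx.
Step 2. Evaluate the standard form: now -5*atan(x/3)/3 + ∫((-6*x**2 + 23*x + 15)/(x**3 - 8*x**2 + 15*x)) dx.
Step 3. Decompose ∫((-6*x**2 + 23*x + 15)/(x**3 - 8*x**2 + 15*x)) dx by partial fractions, (-6*x**2 + 23*x + 15)/(x**3 - 8*x**2 + 15*x) = -5/(x - 3) - 2/(x - 5) + 1/x: now -5*atan(x/3)/3 + ∫(1/x) dx + ∫(-2/(x - 5)) dx + ∫(-5/(x - 3)) dx.
Step 4. Evaluate the standard form [assuming x > 3]: now -5*log(x - 3) - 5*atan(x/3)/3 + ∫(1/x) dx + ∫(-2/(x - 5)) dx.
Step 5. Evaluate the standard form [assuming x > 5]: now -2*log(x - 5) - 5*log(x - 3) - 5*atan(x/3)/3 + ∫(1/x) dx.
Step 6. Evaluate the standard form [assuming x > 0]: now log(x) - 2*log(x - 5) - 5*log(x - 3) - 5*atan(x/3)/3.
Answer: log(x) - 2*log(x - 5) - 5*log(x - 3) - 5*atan(x/3)/3.


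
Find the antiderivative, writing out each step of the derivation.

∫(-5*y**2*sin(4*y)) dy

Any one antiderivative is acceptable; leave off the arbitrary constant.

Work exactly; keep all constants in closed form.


Step 1. Integrate ∫(-5*y**2*sin(4*y)) dy by parts with u = y**2, dv = (-5*sin(4*y)) dy, so v = 5*cos(4*y)/4: now 5*y**2*cos(4*y)/4 + ∫(-5*y*cos(4*y)/2) dy.
Step 2. Integrate ∫(-5*y*cos(4*y)/2) dy by parts with u = y, dv = (-5*cos(4*y)/2) dy, so v = -5*sin(4*y)/8: now 5*y**2*cos(4*y)/4 - 5*y*sin(4*y)/8 + ∫(5*sin(4*y)/8) dy.
Step 3. Evaluate the standard form: now 5*y**2*cos(4*y)/4 - 5*y*sin(4*y)/8 - 5*cos(4*y)/32.
Answer: 5*y**2*cos(4*y)/4 - 5*y*sin(4*y)/8 - 5*cos(4*y)/32.


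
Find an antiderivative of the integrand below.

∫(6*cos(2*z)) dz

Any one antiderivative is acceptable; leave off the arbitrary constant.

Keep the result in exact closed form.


Answer: 3*sin(2*z).


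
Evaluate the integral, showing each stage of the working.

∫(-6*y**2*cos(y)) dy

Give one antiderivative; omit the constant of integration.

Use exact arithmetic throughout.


Step 1. Integrate ∫(-6*y**2*cos(y)) dy by parts with u = y**2, dv = (-6*cos(y)) dy, so v = -6*sin(y): now -6*y**2*sin(y) + ∫(12*y*sin(y)) dy.
Step 2. Integrate ∫(12*y*sin(y)) dy by parts with u = y, dv = (12*sin(y)) dy, so v = -12*cos(y): now -6*y**2*sin(y) - 12*y*cos(y) + ∫(12*cos(y)) dy.
Step 3. Evaluate the standard form: now -6*y**2*sin(y) - 12*y*cos(y) + 12*sin(y).
Answer: -6*y**2*sin(y) - 12*y*cos(y) + 12*sin(y).


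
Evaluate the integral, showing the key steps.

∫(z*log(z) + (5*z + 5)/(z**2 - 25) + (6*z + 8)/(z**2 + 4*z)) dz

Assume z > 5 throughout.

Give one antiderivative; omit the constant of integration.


Step 1. Rewrite: now ∫(z*log(z)) dz + ∫((5*z + 5)/(z**2 - 25)) dz + ∫((6*z + 8)/(z**2 + 4*z)) dz.
Step 2. Decompose ∫((6*z + 8)/(z**2 + 4*z)) dz by partial fractions, (6*z + 8)/(z**2 + 4*z) = 4/(z + 4) + 2/z: now ∫(2/z) dz + ∫(z*log(z)) dz + ∫((5*z + 5)/(z**2 - 25)) dz + ∫(4/(z + 4)) dz.
Step 3. Evaluate the standard form [assuming z > -4]: now 4*log(z + 4) + ∫(2/z) dz + ∫(z*log(z)) dz + ∫((5*z + 5)/(z**2 - 25)) dz.
Step 4. Evaluate the standard form [assuming z > 0]: now 2*log(z) + 4*log(z + 4) + ∫(z*log(z)) dz + ∫((5*z + 5)/(z**2 - 25)) dz.
Step 5. Integrate ∫(z*log(z)) dz by parts with u = log(z), dv = (z) dz, so v = z**2/2 [assuming z > 0]: now z**2*log(z)/2 + 2*log(z) + 4*log(z + 4) + ∫(-z/2) dz + ∫((5*z + 5)/(z**2 - 25)) dz.
Step 6. Evaluate the standard form: now z**2*log(z)/2 - z**2/4 + 2*log(z) + 4*log(z + 4) + ∫((5*z + 5)/(z**2 - 25)) dz.
Step 7. Decompose ∫((5*z + 5)/(z**2 - 25)) dz by partial fractions, (5*z + 5)/(z**2 - 25) = 2/(z + 5) + 3/(z - 5): now z**2*log(z)/2 - z**2/4 + 2*log(z) + 4*log(z + 4) + ∫(3/(z - 5)) dz + ∫(2/(z + 5)) dz.
Step 8. Evaluate the standard form [assuming z > 5]: now z**2*log(z)/2 - z**2/4 + 2*log(z) + 3*log(z - 5) + 4*log(z + 4) + ∫(2/(z + 5)) dz.
Step 9. Evaluate the standard form [assuming z > -5]: now z**2*log(z)/2 - z**2/4 + 2*log(z) + 3*log(z - 5) + 4*log(z + 4) + 2*log(z + 5).
Answer: z**2*log(z)/2 - z**2/4 + 2*log(z) + 3*log(z - 5) + 4*log(z + 4) + 2*log(z + 5).


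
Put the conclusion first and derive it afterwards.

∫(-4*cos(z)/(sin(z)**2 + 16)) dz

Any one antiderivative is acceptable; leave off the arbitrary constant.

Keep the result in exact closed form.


The answer is -atan(sin(z)/4).
Step 1. Substitute u = sin(z), turning ∫(-4*cos(z)/(sin(z)**2 + 16)) dz into ∫(-4/(u**2 + 16)) du: now ∫(-4/(u**2 + 16)) du.
Step 2. Evaluate the standard form: now -atan(u/4).
Step 3. Substitute back u = sin(z): now -atan(sin(z)/4).
Answer: -atan(sin(z)/4).


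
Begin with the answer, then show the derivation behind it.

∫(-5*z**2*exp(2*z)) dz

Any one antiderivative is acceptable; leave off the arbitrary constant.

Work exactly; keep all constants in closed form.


The answer is -5*z**2*exp(2*z)/2 + 5*z*exp(2*z)/2 - 5*exp(2*z)/4.
Step 1. Integrate ∫(-5*z**2*exp(2*z)) dz by parts with u = z**2, dv = (-5*exp(2*z)) dz, so v = -5*exp(2*z)/2: now -5*z**2*exp(2*z)/2 + ∫(5*z*exp(2*z)) dz.
Step 2. Integrate ∫(5*z*exp(2*z)) dz by parts with u = z, dv = (5*exp(2*z)) dz, so v = 5*exp(2*z)/2: now -5*z**2*exp(2*z)/2 + 5*z*exp(2*z)/2 + ∫(-5*exp(2*z)/2) dz.
Step 3. Evaluate the standard form: now -5*z**2*exp(2*z)/2 + 5*z*exp(2*z)/2 - 5*exp(2*z)/4.
Answer: -5*z**2*exp(2*z)/2 + 5*z*exp(2*z)/2 - 5*exp(2*z)/4.


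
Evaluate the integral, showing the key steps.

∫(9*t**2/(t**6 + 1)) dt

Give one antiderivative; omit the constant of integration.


Step 1. Substitute u = t**3, turning ∫(9*t**2/(t**6 + 1)) dt into ∫(3/(u**2 + 1)) du: now ∫(3/(u**2 + 1)) du.
Step 2. Evaluate the standard form: now 3*atan(u).
Step 3. Substitute back u = t**3: now 3*atan(t**3).
Answer: 3*atan(t**3).


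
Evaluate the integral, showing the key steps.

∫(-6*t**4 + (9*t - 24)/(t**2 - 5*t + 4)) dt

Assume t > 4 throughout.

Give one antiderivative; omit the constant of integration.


Step 1. Rewrite: now ∫(-6*t**4) dt + ∫((9*t - 24)/(t**2 - 5*t + 4)) dt.
Step 2. Evaluate the standard form: now -6*t**5/5 + ∫((9*t - 24)/(t**2 - 5*t + 4)) dt.
Step 3. Decompose ∫((9*t - 24)/(t**2 - 5*t + 4)) dt by partial fractions, (9*t - 24)/(t**2 - 5*t + 4) = 5/(t - 1) + 4/(t - 4): now -6*t**5/5 + ∫(4/(t - 4)) dt + ∫(5/(t - 1)) dt.
Step 4. Evaluate the standard form [assuming t > 1]: now -6*t**5/5 + 5*log(t - 1) + ∫(4/(t - 4)) dt.
Step 5. Evaluate the standard form [assuming t > 4]: now -6*t**5/5 + 4*log(t - 4) + 5*log(t - 1).
Answer: -6*t**5/5 + 4*log(t - 4) + 5*log(t - 1).


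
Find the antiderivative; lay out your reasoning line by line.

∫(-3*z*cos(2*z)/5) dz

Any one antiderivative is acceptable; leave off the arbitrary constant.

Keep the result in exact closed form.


Step 1. Integrate ∫(-3*z*cos(2*z)/5) dz by parts with u = z, dv = (-3*cos(2*z)/5) dz, so v = -3*sin(2*z)/10: now -3*z*sin(2*z)/10 + ∫(3*sin(2*z)/10) dz.
Step 2. Evaluate the standard form: now -3*z*sin(2*z)/10 - 3*cos(2*z)/20.
Answer: -3*z*sin(2*z)/10 - 3*cos(2*z)/20.


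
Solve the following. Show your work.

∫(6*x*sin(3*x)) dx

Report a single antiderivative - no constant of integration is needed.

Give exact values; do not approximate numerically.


Step 1. Integrate ∫(6*x*sin(3*x)) dx by parts with u = x, dv = (6*sin(3*x)) dx, so v = -2*cos(3*x): now -2*x*cos(3*x) + ∫(2*cos(3*x)) dx.
Step 2. Evaluate the standard form: now -2*x*cos(3*x) + 2*sin(3*x)/3.
Answer: -2*x*cos(3*x) + 2*sin(3*x)/3.


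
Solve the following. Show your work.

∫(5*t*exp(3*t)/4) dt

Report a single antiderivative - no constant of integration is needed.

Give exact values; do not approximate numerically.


Step 1. Integrate ∫(5*t*exp(3*t)/4) dt by parts with u = t, dv = (5*exp(3*t)/4) dt, so v = 5*exp(3*t)/12: now 5*t*exp(3*t)/12 + ∫(-5*exp(3*t)/12) dt.
Step 2. Evaluate the standard form: now 5*t*exp(3*t)/12 - 5*exp(3*t)/36.
Answer: 5*t*exp(3*t)/12 - 5*exp(3*t)/36.


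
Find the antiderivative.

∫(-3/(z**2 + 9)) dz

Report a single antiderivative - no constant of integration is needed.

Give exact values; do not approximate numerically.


Answer: -atan(z/3).


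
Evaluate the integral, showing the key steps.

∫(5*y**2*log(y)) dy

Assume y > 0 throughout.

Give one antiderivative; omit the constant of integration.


Step 1. Integrate ∫(5*y**2*log(y)) dy by parts with u = log(y), dv = (5*y**2) dy, so v = 5*y**3/3 [assuming y > 0]: now 5*y**3*log(y)/3 + ∫(-5*y**2/3) dy.
Step 2. Evaluate the standard form: now 5*y**3*log(y)/3 - 5*y**3/9.
Answer: 5*y**3*log(y)/3 - 5*y**3/9.


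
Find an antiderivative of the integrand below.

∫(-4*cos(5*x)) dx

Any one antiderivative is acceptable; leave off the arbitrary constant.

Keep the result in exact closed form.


Answer: -4*sin(5*x)/5.


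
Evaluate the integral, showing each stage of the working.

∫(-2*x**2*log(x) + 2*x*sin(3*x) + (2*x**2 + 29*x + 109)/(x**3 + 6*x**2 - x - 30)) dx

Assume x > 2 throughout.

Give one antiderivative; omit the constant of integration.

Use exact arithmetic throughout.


Step 1. Rewrite: now ∫(2*x*sin(3*x)) dx + ∫(-2*x**2*log(x)) dx + ∫((2*x**2 + 29*x + 109)/(x**3 + 6*x**2 - x - 30)) dx.
Step 2. Decompose ∫((2*x**2 + 29*x + 109)/(x**3 + 6*x**2 - x - 30)) dx by partial fractions, (2*x**2 + 29*x + 109)/(x**3 + 6*x**2 - x - 30) = 1/(x + 5) - 4/(x + 3) + 5/(x - 2): now ∫(2*x*sin(3*x)) dx + ∫(-2*x**2*log(x)) dx + ∫(5/(x - 2)) dx + ∫(-4/(x + 3)) dx + ∫(1/(x + 5)) dx.
Step 3. Evaluate the standard form [assuming x > 2]: now 5*log(x - 2) + ∫(2*x*sin(3*x)) dx + ∫(-2*x**2*log(x)) dx + ∫(-4/(x + 3)) dx + ∫(1/(x + 5)) dx.
Step 4. Evaluate the standard form [assuming x > -3]: now 5*log(x - 2) - 4*log(x + 3) + ∫(2*x*sin(3*x)) dx + ∫(-2*x**2*log(x)) dx + ∫(1/(x + 5)) dx.
Step 5. Evaluate the standard form [assuming x > -5]: now 5*log(x - 2) - 4*log(x + 3) + log(x + 5) + ∫(2*x*sin(3*x)) dx + ∫(-2*x**2*log(x)) dx.
Step 6. Integrate ∫(2*x*sin(3*x)) dx by parts with u = x, dv = (2*sin(3*x)) dx, so v = -2*cos(3*x)/3: now -2*x*cos(3*x)/3 + 5*log(x - 2) - 4*log(x + 3) + log(x + 5) + ∫(-2*x**2*log(x)) dx + ∫(2*cos(3*x)/3) dx.
Step 7. Evaluate the standard form: now -2*x*cos(3*x)/3 + 5*log(x - 2) - 4*log(x + 3) + log(x + 5) + 2*sin(3*x)/9 + ∫(-2*x**2*log(x)) dx.
Step 8. Integrate ∫(-2*x**2*log(x)) dx by parts with u = log(x), dv = (-2*x**2) dx, so v = -2*x**3/3 [assuming x > 0]: now -2*x**3*log(x)/3 - 2*x*cos(3*x)/3 + 5*log(x - 2) - 4*log(x + 3) + log(x + 5) + 2*sin(3*x)/9 + ∫(2*x**2/3) dx.
Step 9. Evaluate the standard form: now -2*x**3*log(x)/3 + 2*x**3/9 - 2*x*cos(3*x)/3 + 5*log(x - 2) - 4*log(x + 3) + log(x + 5) + 2*sin(3*x)/9.
Answer: -2*x**3*log(x)/3 + 2*x**3/9 - 2*x*cos(3*x)/3 + 5*log(x - 2) - 4*log(x + 3) + log(x + 5) + 2*sin(3*x)/9.


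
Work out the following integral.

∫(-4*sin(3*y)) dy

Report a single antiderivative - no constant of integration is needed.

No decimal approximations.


Answer: 4*cos(3*y)/3.


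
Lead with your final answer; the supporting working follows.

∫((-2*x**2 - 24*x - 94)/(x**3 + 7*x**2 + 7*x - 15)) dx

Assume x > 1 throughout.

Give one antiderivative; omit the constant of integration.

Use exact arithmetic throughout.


The answer is -5*log(x - 1) + 5*log(x + 3) - 2*log(x + 5).
Step 1. Decompose ∫((-2*x**2 - 24*x - 94)/(x**3 + 7*x**2 + 7*x - 15)) dx by partial fractions, (-2*x**2 - 24*x - 94)/(x**3 + 7*x**2 + 7*x - 15) = -2/(x + 5) + 5/(x + 3) - 5/(x - 1): now ∫(-5/(x - 1)) dx + ∫(5/(x + 3)) dx + ∫(-2/(x + 5)) dx.
Step 2. Evaluate the standard form [assuming x > 1]: now -5*log(x - 1) + ∫(5/(x + 3)) dx + ∫(-2/(x + 5)) dx.
Step 3. Evaluate the standard form [assuming x > -5]: now -5*log(x - 1) - 2*log(x + 5) + ∫(5/(x + 3)) dx.
Step 4. Evaluate the standard form [assuming x > -3]: now -5*log(x - 1) + 5*log(x + 3) - 2*log(x + 5).
Answer: -5*log(x - 1) + 5*log(x + 3) - 2*log(x + 5).


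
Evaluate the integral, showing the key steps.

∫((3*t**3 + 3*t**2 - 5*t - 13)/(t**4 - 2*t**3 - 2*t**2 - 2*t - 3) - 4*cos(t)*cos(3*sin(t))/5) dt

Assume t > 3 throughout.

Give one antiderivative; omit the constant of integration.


Step 1. Rewrite: now ∫((3*t**3 + 3*t**2 - 5*t - 13)/(t**4 - 2*t**3 - 2*t**2 - 2*t - 3)) dt + ∫(-4*cos(t)*cos(3*sin(t))/5) dt.
Step 2. Substitute u = sin(t), turning ∫(-4*cos(t)*cos(3*sin(t))/5) dt into ∫(-4*cos(3*u)/5) du: now ∫((3*t**3 + 3*t**2 - 5*t - 13)/(t**4 - 2*t**3 - 2*t**2 - 2*t - 3)) dt + ∫(-4*cos(3*u)/5) du.
Step 3. Evaluate the standard form: now -4*sin(3*u)/15 + ∫((3*t**3 + 3*t**2 - 5*t - 13)/(t**4 - 2*t**3 - 2*t**2 - 2*t - 3)) dt.
Step 4. Substitute back u = sin(t): now -4*sin(3*sin(t))/15 + ∫((3*t**3 + 3*t**2 - 5*t - 13)/(t**4 - 2*t**3 - 2*t**2 - 2*t - 3)) dt.
Step 5. Decompose ∫((3*t**3 + 3*t**2 - 5*t - 13)/(t**4 - 2*t**3 - 2*t**2 - 2*t - 3)) dt by partial fractions, (3*t**3 + 3*t**2 - 5*t - 13)/(t**4 - 2*t**3 - 2*t**2 - 2*t - 3) = 4/(t**2 + 1) + 1/(t + 1) + 2/(t - 3): now -4*sin(3*sin(t))/15 + ∫(2/(t - 3)) dt + ∫(1/(t + 1)) dt + ∫(4/(t**2 + 1)) dt.
Step 6. Evaluate the standard form [assuming t > 3]: now 2*log(t - 3) - 4*sin(3*sin(t))/15 + ∫(1/(t + 1)) dt + ∫(4/(t**2 + 1)) dt.
Step 7. Evaluate the standard form [assuming t > -1]: now 2*log(t - 3) + log(t + 1) - 4*sin(3*sin(t))/15 + ∫(4/(t**2 + 1)) dt.
Step 8. Evaluate the standard form: now 2*log(t - 3) + log(t + 1) - 4*sin(3*sin(t))/15 + 4*atan(t).
Answer: 2*log(t - 3) + log(t + 1) - 4*sin(3*sin(t))/15 + 4*atan(t).


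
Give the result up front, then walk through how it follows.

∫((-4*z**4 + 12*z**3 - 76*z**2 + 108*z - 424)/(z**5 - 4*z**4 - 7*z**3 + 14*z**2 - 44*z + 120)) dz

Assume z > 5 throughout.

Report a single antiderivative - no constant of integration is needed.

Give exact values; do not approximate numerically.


The answer is -4*log(z - 5) + 4*log(z - 2) - 4*log(z + 3) - 2*atan(z/2).
Step 1. Decompose ∫((-4*z**4 + 12*z**3 - 76*z**2 + 108*z - 424)/(z**5 - 4*z**4 - 7*z**3 + 14*z**2 - 44*z + 120)) dz by partial fractions, (-4*z**4 + 12*z**3 - 76*z**2 + 108*z - 424)/(z**5 - 4*z**4 - 7*z**3 + 14*z**2 - 44*z + 120) = -4/(z**2 + 4) - 4/(z + 3) + 4/(z - 2) - 4/(z - 5): now ∫(-4/(z - 5)) dz + ∫(4/(z - 2)) dz + ∫(-4/(z + 3)) dz + ∫(-4/(z**2 + 4)) dz.
Step 2. Evaluate the standard form [assuming z > -3]: now -4*log(z + 3) + ∫(-4/(z - 5)) dz + ∫(4/(z - 2)) dz + ∫(-4/(z**2 + 4)) dz.
Step 3. Evaluate the standard form [assuming z > 5]: now -4*log(z - 5) - 4*log(z + 3) + ∫(4/(z - 2)) dz + ∫(-4/(z**2 + 4)) dz.
Step 4. Evaluate the standard form [assuming z > 2]: now -4*log(z - 5) + 4*log(z - 2) - 4*log(z + 3) + ∫(-4/(z**2 + 4)) dz.
Step 5. Evaluate the standard form: now -4*log(z - 5) + 4*log(z - 2) - 4*log(z + 3) - 2*atan(z/2).
Answer: -4*log(z - 5) + 4*log(z - 2) - 4*log(z + 3) - 2*atan(z/2).
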